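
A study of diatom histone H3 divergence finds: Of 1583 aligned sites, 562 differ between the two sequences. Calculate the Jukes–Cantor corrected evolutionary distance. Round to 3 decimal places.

0.481

p = 562/1583 ≈ 0.355022.
d = −(3/4) ln(1 − 4p/3) = −0.75 ln(1 − 0.473363) = −0.75 ln(0.526637)
  = −0.75 × (-0.641244) = 0.480933 substitutions/site.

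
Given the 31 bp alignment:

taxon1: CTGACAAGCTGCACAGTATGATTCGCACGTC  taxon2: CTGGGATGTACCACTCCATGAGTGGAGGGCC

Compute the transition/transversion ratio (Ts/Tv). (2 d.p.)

Transitions are A↔G and C↔T; transversions are all other mismatches.
Transitions: 5. Transversions: 10.
R = 5/10 = 0.50.

0.50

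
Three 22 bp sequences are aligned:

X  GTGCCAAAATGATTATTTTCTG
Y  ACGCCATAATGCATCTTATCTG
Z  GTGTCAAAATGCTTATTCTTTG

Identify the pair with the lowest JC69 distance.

X and Z

X–Y: 7/22 differ, p = 0.318, d = 0.414.
X–Z: 4/22 differ, p = 0.182, d = 0.208.
Y–Z: 8/22 differ, p = 0.364, d = 0.497.
The smallest distance is between X and Z.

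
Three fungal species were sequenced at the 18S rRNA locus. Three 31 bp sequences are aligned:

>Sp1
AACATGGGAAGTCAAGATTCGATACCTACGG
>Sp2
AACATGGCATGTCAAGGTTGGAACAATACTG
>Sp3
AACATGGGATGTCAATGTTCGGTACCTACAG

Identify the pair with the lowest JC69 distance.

Sp1 and Sp3

Sp1–Sp2: 9/31 differ, p = 0.290, d = 0.367.
Sp1–Sp3: 5/31 differ, p = 0.161, d = 0.182.
Sp2–Sp3: 9/31 differ, p = 0.290, d = 0.367.
The smallest distance is between Sp1 and Sp3.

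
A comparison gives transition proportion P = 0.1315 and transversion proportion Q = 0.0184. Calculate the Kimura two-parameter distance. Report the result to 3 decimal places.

Under the Kimura two-parameter model, d = −½ ln(1 − 2P − Q) − ¼ ln(1 − 2Q).
1 − 2P − Q = 0.7186, giving −½ ln(0.7186) = 0.165225.
1 − 2Q = 0.9632, giving −¼ ln(0.9632) = 0.009374.
d = 0.165225 + 0.009374 = 0.174599.

0.175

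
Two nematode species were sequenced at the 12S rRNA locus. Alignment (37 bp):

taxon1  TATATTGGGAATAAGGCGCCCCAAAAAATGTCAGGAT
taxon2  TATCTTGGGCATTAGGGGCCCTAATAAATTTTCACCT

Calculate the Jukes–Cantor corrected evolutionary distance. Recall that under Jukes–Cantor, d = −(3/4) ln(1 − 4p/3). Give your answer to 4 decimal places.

The sequences differ at 12 of 37 sites, so p = 12/37 ≈ 0.324324.
d = −(3/4) ln(1 − 4p/3) = −0.75 ln(1 − 0.432432) = −0.75 ln(0.567568)
  = −0.75 × (-0.566395) = 0.424796 substitutions/site.

0.4248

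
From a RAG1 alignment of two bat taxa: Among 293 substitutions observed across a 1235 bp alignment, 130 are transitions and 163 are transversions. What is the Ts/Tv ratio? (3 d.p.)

0.798

R = 130/163 = 0.797546… ≈ 0.798 (to 3 d.p.).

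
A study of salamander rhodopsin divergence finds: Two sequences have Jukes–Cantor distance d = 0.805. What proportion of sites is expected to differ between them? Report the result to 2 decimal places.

0.49

p = (3/4)(1 − e^(−4d/3)) = 0.75 × (1 − e^(-1.073333)) = 0.75 × (1 − 0.341867) = 0.493600.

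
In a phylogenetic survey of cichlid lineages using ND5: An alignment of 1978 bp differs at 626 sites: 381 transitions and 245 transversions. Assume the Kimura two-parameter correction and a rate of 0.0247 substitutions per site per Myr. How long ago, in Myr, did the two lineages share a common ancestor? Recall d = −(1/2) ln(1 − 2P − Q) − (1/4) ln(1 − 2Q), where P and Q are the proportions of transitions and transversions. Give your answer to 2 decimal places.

8.64

P = 381/1978 ≈ 0.192619 and Q = 245/1978 ≈ 0.123862.
Under the Kimura two-parameter model, d = −½ ln(1 − 2P − Q) − ¼ ln(1 − 2Q).
1 − 2P − Q = 0.4909, giving −½ ln(0.4909) = 0.355757.
1 − 2Q = 0.752276, giving −¼ ln(0.752276) = 0.071163.
d = 0.355757 + 0.071163 = 0.426920.
Under a molecular clock d = 2μt, so t = d/(2μ) = 0.426920 / (2 × 0.0247) = 8.64 Myr.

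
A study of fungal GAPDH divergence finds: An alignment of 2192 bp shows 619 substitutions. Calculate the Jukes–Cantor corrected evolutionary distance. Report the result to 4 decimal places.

p = 619/2192 ≈ 0.282391.
d = −(3/4) ln(1 − 4p/3) = −0.75 ln(1 − 0.376521) = −0.75 ln(0.623479)
  = −0.75 × (-0.472440) = 0.354330 substitutions/site.

0.3543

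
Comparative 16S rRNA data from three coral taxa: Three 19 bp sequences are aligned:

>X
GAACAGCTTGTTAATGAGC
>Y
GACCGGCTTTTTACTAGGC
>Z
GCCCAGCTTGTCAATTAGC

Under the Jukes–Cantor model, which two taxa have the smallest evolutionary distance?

X and Z

X–Y: 6/19 differ, p = 0.316, d = 0.410.
X–Z: 4/19 differ, p = 0.211, d = 0.247.
Y–Z: 7/19 differ, p = 0.368, d = 0.507.
The smallest distance is between X and Z.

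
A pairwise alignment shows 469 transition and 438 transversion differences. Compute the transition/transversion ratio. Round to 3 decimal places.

R = 469/438 = 1.070776… ≈ 1.071 (to 3 d.p.).

1.071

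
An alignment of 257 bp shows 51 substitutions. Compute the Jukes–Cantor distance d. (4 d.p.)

p = 51/257 ≈ 0.198444.
d = −(3/4) ln(1 − 4p/3) = −0.75 ln(1 − 0.264592) = −0.75 ln(0.735408)
  = −0.75 × (-0.307330) = 0.230498 substitutions/site.

0.2305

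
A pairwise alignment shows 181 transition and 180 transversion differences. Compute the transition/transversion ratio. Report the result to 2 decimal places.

1.01

R = 181/180 = 1.005555… ≈ 1.01 (to 2 d.p.).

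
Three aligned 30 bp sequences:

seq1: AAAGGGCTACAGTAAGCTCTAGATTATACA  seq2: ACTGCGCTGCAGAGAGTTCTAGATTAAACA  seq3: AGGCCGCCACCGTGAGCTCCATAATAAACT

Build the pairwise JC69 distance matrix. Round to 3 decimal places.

seq1–seq2: 8/30 sites differ → p ≈ 0.266667, d = −0.75 ln(1 − 0.355556) = 0.329526 ≈ 0.330.
seq1–seq3: 12/30 sites differ → p = 0.4, d = −0.75 ln(1 − 0.533333) = 0.571605 ≈ 0.572.
seq2–seq3: 12/30 sites differ → p = 0.4, d = −0.75 ln(1 − 0.533333) = 0.571605 ≈ 0.572.

d(seq1,seq2) = 0.330, d(seq1,seq3) = 0.572, d(seq2,seq3) = 0.572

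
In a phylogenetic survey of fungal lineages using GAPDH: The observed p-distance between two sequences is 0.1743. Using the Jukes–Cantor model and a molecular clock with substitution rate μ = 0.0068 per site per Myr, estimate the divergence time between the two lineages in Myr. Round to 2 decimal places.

14.59

d = −(3/4) ln(1 − 4p/3) = −0.75 ln(1 − 0.2324) = −0.75 ln(0.7676)
  = −0.75 × (-0.264487) = 0.198365 substitutions/site.
Under a molecular clock d = 2μt, so t = d/(2μ) = 0.198365 / (2 × 0.0068) = 14.59 Myr.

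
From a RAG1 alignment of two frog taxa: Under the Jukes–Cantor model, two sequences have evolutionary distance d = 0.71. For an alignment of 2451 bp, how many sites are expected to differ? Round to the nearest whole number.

1125

Invert JC69: p = (3/4)(1 − e^(−4d/3)) = 0.75 × (1 − e^(-0.946667)) = 0.75 × (1 − 0.388032) = 0.458976.
Expected differing sites = pL ≈ 0.458976 × 2451 = 1124.950176 ≈ 1125.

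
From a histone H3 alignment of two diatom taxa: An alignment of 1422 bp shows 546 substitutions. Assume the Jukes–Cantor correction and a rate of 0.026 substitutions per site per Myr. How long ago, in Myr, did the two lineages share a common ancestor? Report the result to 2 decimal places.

10.35

p = 546/1422 ≈ 0.383966.
d = −(3/4) ln(1 − 4p/3) = −0.75 ln(1 − 0.511955) = −0.75 ln(0.488045)
  = −0.75 × (-0.717348) = 0.538011 substitutions/site.
Under a molecular clock d = 2μt, so t = d/(2μ) = 0.538011 / (2 × 0.026) = 10.35 Myr.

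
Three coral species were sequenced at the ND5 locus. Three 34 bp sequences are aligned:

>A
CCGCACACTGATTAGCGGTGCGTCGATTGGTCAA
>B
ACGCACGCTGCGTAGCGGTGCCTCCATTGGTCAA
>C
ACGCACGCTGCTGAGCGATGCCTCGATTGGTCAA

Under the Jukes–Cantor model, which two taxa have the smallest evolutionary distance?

B and C

A–B: 6/34 differ, p = 0.176, d = 0.201.
A–C: 6/34 differ, p = 0.176, d = 0.201.
B–C: 4/34 differ, p = 0.118, d = 0.128.
The smallest distance is between B and C.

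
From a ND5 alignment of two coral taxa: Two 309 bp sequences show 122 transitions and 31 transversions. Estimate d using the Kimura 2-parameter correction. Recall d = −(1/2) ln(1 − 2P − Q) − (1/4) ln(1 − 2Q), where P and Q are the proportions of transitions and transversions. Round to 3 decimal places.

P = 122/309 ≈ 0.394822 and Q = 31/309 ≈ 0.100324.
Under the Kimura two-parameter model, d = −½ ln(1 − 2P − Q) − ¼ ln(1 − 2Q).
1 − 2P − Q = 0.110032, giving −½ ln(0.110032) = 1.103492.
1 − 2Q = 0.799352, giving −¼ ln(0.799352) = 0.055988.
d = 1.103492 + 0.055988 = 1.159480.

1.159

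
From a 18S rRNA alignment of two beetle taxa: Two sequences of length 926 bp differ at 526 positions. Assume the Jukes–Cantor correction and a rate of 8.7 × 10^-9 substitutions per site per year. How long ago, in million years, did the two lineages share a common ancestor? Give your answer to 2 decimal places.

p = 526/926 ≈ 0.568035.
d = −(3/4) ln(1 − 4p/3) = −0.75 ln(1 − 0.75738) = −0.75 ln(0.24262)
  = −0.75 × (-1.416259) = 1.062194 substitutions/site.
Under a molecular clock d = 2μt, so t = d/(2μ) = 1.062194 / (2 × 8.7 × 10^-9) = 61.05 million years.

61.05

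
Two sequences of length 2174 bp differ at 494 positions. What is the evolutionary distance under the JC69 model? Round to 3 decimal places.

p = 494/2174 ≈ 0.227231.
d = −(3/4) ln(1 − 4p/3) = −0.75 ln(1 − 0.302975) = −0.75 ln(0.697025)
  = −0.75 × (-0.360934) = 0.270701 substitutions/site.

0.271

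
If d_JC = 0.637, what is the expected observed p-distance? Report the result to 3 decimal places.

0.429

p = (3/4)(1 − e^(−4d/3)) = 0.75 × (1 − e^(-0.849333)) = 0.75 × (1 − 0.427700) = 0.429225.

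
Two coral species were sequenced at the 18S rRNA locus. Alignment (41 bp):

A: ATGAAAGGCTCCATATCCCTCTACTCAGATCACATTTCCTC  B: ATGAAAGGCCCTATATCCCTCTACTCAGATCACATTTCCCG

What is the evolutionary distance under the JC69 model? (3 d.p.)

0.105

The sequences differ at 4 of 41 sites (10, 12, 40, 41), so p = 4/41 ≈ 0.097561.
d = −(3/4) ln(1 − 4p/3) = −0.75 ln(1 − 0.130081) = −0.75 ln(0.869919)
  = −0.75 × (-0.139355) = 0.104516 substitutions/site.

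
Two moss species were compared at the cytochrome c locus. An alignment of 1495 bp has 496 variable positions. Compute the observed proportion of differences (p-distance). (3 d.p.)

p = 496/1495 = 0.331772… ≈ 0.332 (to 3 d.p.).

0.332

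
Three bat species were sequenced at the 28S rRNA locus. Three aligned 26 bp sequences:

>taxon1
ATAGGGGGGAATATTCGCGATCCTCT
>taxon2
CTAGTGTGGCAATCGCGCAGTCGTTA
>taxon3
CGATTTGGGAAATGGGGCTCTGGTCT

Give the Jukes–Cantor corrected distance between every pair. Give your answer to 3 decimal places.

d(taxon1,taxon2) = 0.824, d(taxon1,taxon3) = 0.949, d(taxon2,taxon3) = 0.717

taxon1–taxon2: 13/26 sites differ → p = 0.5, d = −0.75 ln(1 − 0.666667) = 0.823960 ≈ 0.824.
taxon1–taxon3: 14/26 sites differ → p ≈ 0.538462, d = −0.75 ln(1 − 0.717949) = 0.949251 ≈ 0.949.
taxon2–taxon3: 12/26 sites differ → p ≈ 0.461538, d = −0.75 ln(1 − 0.615384) = 0.716632 ≈ 0.717.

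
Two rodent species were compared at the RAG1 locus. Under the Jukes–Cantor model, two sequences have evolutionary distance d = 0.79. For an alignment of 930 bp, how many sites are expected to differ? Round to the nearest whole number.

Invert JC69: p = (3/4)(1 − e^(−4d/3)) = 0.75 × (1 − e^(-1.053333)) = 0.75 × (1 − 0.348773) = 0.488420.
Expected differing sites = pL ≈ 0.488420 × 930 = 454.2306 ≈ 454.

454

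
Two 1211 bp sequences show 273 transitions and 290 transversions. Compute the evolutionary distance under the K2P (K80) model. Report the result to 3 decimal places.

0.749

P = 273/1211 ≈ 0.225434 and Q = 290/1211 ≈ 0.239472.
Under the Kimura two-parameter model, d = −½ ln(1 − 2P − Q) − ¼ ln(1 − 2Q).
1 − 2P − Q = 0.30966, giving −½ ln(0.30966) = 0.586140.
1 − 2Q = 0.521056, giving −¼ ln(0.521056) = 0.162974.
d = 0.586140 + 0.162974 = 0.749114.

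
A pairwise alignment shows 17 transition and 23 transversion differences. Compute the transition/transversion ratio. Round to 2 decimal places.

0.74

R = 17/23 = 0.739130… ≈ 0.74 (to 2 d.p.).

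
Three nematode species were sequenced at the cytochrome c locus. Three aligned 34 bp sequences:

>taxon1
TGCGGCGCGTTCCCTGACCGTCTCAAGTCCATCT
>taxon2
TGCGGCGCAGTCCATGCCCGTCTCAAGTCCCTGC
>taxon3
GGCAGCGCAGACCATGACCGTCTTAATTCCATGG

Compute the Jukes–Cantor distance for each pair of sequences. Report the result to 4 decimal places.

taxon1–taxon2: 7/34 sites differ → p ≈ 0.205882, d = −0.75 ln(1 − 0.274509) = 0.240680 ≈ 0.2407.
taxon1–taxon3: 10/34 sites differ → p ≈ 0.294118, d = −0.75 ln(1 − 0.392157) = 0.373379 ≈ 0.3734.
taxon2–taxon3: 8/34 sites differ → p ≈ 0.235294, d = −0.75 ln(1 − 0.313725) = 0.282358 ≈ 0.2824.

d(taxon1,taxon2) = 0.2407, d(taxon1,taxon3) = 0.3734, d(taxon2,taxon3) = 0.2824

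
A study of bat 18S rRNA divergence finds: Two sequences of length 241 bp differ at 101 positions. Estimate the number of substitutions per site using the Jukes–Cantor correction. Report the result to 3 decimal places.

0.614

p = 101/241 ≈ 0.419087.
d = −(3/4) ln(1 − 4p/3) = −0.75 ln(1 − 0.558783) = −0.75 ln(0.441217)
  = −0.75 × (-0.818218) = 0.613664 substitutions/site.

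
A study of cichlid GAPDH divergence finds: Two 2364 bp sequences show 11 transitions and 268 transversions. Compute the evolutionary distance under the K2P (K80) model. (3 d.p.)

0.130

P = 11/2364 ≈ 0.004653 and Q = 268/2364 ≈ 0.113367.
Under the Kimura two-parameter model, d = −½ ln(1 − 2P − Q) − ¼ ln(1 − 2Q).
1 − 2P − Q = 0.877327, giving −½ ln(0.877327) = 0.065438.
1 − 2Q = 0.773266, giving −¼ ln(0.773266) = 0.064283.
d = 0.065438 + 0.064283 = 0.129721.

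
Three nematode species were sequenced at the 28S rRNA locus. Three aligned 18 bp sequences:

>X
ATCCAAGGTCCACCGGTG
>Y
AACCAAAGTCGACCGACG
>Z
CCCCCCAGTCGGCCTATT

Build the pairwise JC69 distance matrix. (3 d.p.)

X–Y: 5/18 sites differ → p ≈ 0.277778, d = −0.75 ln(1 − 0.370371) = 0.346968 ≈ 0.347.
X–Z: 10/18 sites differ → p ≈ 0.555556, d = −0.75 ln(1 − 0.740741) = 1.012446 ≈ 1.012.
Y–Z: 8/18 sites differ → p ≈ 0.444444, d = −0.75 ln(1 − 0.592592) = 0.673455 ≈ 0.673.

d(X,Y) = 0.347, d(X,Z) = 1.012, d(Y,Z) = 0.673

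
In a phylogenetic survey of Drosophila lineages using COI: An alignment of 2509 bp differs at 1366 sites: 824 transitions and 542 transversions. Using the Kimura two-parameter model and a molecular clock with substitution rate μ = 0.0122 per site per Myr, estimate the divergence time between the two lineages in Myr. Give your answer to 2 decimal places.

48.06

P = 824/2509 ≈ 0.328418 and Q = 542/2509 ≈ 0.216022.
Under the Kimura two-parameter model, d = −½ ln(1 − 2P − Q) − ¼ ln(1 − 2Q).
1 − 2P − Q = 0.127142, giving −½ ln(0.127142) = 1.031225.
1 − 2Q = 0.567956, giving −¼ ln(0.567956) = 0.141428.
d = 1.031225 + 0.141428 = 1.172653.
Under a molecular clock d = 2μt, so t = d/(2μ) = 1.172653 / (2 × 0.0122) = 48.06 Myr.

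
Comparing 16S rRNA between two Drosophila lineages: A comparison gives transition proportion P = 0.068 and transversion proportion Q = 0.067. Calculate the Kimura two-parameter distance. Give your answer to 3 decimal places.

0.149

Under the Kimura two-parameter model, d = −½ ln(1 − 2P − Q) − ¼ ln(1 − 2Q).
1 − 2P − Q = 0.797, giving −½ ln(0.797) = 0.113450.
1 − 2Q = 0.866, giving −¼ ln(0.866) = 0.035968.
d = 0.113450 + 0.035968 = 0.149418.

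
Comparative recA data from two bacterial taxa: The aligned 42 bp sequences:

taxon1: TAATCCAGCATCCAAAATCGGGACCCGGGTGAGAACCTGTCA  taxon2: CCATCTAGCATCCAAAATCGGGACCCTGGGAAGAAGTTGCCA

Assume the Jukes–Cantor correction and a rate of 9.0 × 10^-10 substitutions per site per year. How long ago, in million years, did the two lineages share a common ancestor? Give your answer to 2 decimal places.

140.20

The sequences differ at 9 of 42 sites (1, 2, 6, 27, 30, 31, 36, 37, 40), so p = 9/42 ≈ 0.214286.
d = −(3/4) ln(1 − 4p/3) = −0.75 ln(1 − 0.285715) = −0.75 ln(0.714285)
  = −0.75 × (-0.336473) = 0.252355 substitutions/site.
Under a molecular clock d = 2μt, so t = d/(2μ) = 0.252355 / (2 × 9.0 × 10^-10) = 140.20 million years.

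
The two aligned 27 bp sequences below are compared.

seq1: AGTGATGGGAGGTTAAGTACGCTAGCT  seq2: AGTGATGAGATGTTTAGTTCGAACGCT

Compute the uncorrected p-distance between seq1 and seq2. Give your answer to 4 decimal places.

0.2593

The sequences differ at 7 of 27 positions (sites 8, 11, 15, 19, 22, 23, 24).
p = 7/27 = 0.259259… ≈ 0.2593 (to 4 d.p.).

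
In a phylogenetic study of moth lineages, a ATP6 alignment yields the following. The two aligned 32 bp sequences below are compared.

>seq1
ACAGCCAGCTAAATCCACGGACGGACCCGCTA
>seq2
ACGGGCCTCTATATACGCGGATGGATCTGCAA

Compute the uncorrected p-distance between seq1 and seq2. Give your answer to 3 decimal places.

0.344

The sequences differ at 11 of 32 positions.
p = 11/32 = 0.34375 ≈ 0.344 (to 3 d.p.).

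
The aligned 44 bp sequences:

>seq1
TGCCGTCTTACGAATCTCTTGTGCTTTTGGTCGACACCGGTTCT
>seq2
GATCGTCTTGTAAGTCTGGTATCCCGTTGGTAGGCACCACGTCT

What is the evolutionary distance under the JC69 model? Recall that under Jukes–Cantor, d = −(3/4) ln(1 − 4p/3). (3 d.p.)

0.591

The sequences differ at 18 of 44 sites, so p = 18/44 ≈ 0.409091.
d = −(3/4) ln(1 − 4p/3) = −0.75 ln(1 − 0.545455) = −0.75 ln(0.454545)
  = −0.75 × (-0.788458) = 0.591344 substitutions/site.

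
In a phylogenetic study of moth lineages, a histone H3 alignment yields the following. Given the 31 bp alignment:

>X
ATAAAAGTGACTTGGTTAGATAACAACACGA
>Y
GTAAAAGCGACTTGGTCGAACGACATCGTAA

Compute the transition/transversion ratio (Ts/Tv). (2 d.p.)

Transitions are A↔G and C↔T; transversions are all other mismatches.
Transitions: 10. Transversions: 1.
R = 10/1 = 10.00.

10.00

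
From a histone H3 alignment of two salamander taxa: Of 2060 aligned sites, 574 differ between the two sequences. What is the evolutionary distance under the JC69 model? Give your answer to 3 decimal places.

p = 574/2060 ≈ 0.278641.
d = −(3/4) ln(1 − 4p/3) = −0.75 ln(1 − 0.371521) = −0.75 ln(0.628479)
  = −0.75 × (-0.464453) = 0.348340 substitutions/site.

0.348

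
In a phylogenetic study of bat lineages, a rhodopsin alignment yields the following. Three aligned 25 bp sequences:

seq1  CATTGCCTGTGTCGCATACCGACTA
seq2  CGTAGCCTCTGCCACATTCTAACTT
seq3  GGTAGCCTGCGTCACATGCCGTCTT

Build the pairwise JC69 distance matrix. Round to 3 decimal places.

d(seq1,seq2) = 0.490, d(seq1,seq3) = 0.417, d(seq2,seq3) = 0.417

seq1–seq2: 9/25 sites differ → p = 0.36, d = −0.75 ln(1 − 0.48) = 0.490445 ≈ 0.490.
seq1–seq3: 8/25 sites differ → p = 0.32, d = −0.75 ln(1 − 0.426667) = 0.417216 ≈ 0.417.
seq2–seq3: 8/25 sites differ → p = 0.32, d = −0.75 ln(1 − 0.426667) = 0.417216 ≈ 0.417.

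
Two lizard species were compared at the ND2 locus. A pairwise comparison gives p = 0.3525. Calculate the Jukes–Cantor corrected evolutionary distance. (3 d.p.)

0.476

d = −(3/4) ln(1 − 4p/3) = −0.75 ln(1 − 0.47) = −0.75 ln(0.53)
  = −0.75 × (-0.634878) = 0.476159 substitutions/site.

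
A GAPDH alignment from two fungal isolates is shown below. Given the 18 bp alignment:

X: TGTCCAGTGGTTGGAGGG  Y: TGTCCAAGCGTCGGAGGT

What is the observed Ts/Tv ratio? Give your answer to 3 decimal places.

Transitions are A↔G and C↔T; transversions are all other mismatches.
Transitions: 2. Transversions: 3.
R = 2/3 = 0.666666… ≈ 0.667 (to 3 d.p.).

0.667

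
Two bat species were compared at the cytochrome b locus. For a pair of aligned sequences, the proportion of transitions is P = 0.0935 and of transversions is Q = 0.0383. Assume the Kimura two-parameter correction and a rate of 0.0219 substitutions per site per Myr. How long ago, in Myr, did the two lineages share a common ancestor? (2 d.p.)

Under the Kimura two-parameter model, d = −½ ln(1 − 2P − Q) − ¼ ln(1 − 2Q).
1 − 2P − Q = 0.7747, giving −½ ln(0.7747) = 0.127640.
1 − 2Q = 0.9234, giving −¼ ln(0.9234) = 0.019923.
d = 0.127640 + 0.019923 = 0.147563.
Under a molecular clock d = 2μt, so t = d/(2μ) = 0.147563 / (2 × 0.0219) = 3.37 Myr.

3.37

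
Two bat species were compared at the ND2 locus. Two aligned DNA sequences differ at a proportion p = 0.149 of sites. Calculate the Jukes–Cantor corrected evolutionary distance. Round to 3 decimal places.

0.166

d = −(3/4) ln(1 − 4p/3) = −0.75 ln(1 − 0.198667) = −0.75 ln(0.801333)
  = −0.75 × (-0.221479) = 0.166109 substitutions/site.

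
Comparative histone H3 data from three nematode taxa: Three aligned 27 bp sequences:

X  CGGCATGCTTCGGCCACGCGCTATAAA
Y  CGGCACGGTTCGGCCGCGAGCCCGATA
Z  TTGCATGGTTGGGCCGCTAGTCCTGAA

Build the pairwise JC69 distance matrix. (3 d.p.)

d(X,Y) = 0.377, d(X,Z) = 0.588, d(Y,Z) = 0.441

X–Y: 8/27 sites differ → p ≈ 0.296296, d = −0.75 ln(1 − 0.395061) = 0.376971 ≈ 0.377.
X–Z: 11/27 sites differ → p ≈ 0.407407, d = −0.75 ln(1 − 0.543209) = 0.587647 ≈ 0.588.
Y–Z: 9/27 sites differ → p ≈ 0.333333, d = −0.75 ln(1 − 0.444444) = 0.440839 ≈ 0.441.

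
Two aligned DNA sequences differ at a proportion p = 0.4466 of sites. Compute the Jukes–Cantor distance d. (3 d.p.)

d = −(3/4) ln(1 − 4p/3) = −0.75 ln(1 − 0.595467) = −0.75 ln(0.404533)
  = −0.75 × (-0.905022) = 0.678767 substitutions/site.

0.679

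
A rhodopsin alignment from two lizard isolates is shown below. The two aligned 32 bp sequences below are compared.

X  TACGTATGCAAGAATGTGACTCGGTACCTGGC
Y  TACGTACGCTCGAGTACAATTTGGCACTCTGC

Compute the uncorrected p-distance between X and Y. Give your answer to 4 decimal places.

The sequences differ at 13 of 32 positions.
p = 13/32 = 0.40625 ≈ 0.4063 (to 4 d.p.).

0.4063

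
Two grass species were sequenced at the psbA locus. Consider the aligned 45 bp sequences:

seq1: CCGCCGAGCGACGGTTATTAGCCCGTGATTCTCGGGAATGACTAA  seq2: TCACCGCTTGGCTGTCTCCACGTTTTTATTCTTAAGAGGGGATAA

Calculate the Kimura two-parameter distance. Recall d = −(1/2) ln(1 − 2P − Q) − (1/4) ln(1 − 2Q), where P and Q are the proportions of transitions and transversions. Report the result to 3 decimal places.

Of 45 sites, 14 differences are transitions and 10 are transversions, so P = 14/45 ≈ 0.311111 and Q = 10/45 ≈ 0.222222.
Under the Kimura two-parameter model, d = −½ ln(1 − 2P − Q) − ¼ ln(1 − 2Q).
1 − 2P − Q = 0.155556, giving −½ ln(0.155556) = 0.930375.
1 − 2Q = 0.555556, giving −¼ ln(0.555556) = 0.146946.
d = 0.930375 + 0.146946 = 1.077321.

1.077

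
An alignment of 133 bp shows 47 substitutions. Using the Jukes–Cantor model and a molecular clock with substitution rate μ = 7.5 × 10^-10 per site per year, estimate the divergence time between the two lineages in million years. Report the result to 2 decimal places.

p = 47/133 ≈ 0.353383.
d = −(3/4) ln(1 − 4p/3) = −0.75 ln(1 − 0.471177) = −0.75 ln(0.528823)
  = −0.75 × (-0.637101) = 0.477826 substitutions/site.
Under a molecular clock d = 2μt, so t = d/(2μ) = 0.477826 / (2 × 7.5 × 10^-10) = 318.55 million years.

318.55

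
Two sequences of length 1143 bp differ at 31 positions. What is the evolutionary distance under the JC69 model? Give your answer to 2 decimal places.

0.03

p = 31/1143 ≈ 0.027122.
d = −(3/4) ln(1 − 4p/3) = −0.75 ln(1 − 0.036163) = −0.75 ln(0.963837)
  = −0.75 × (-0.036833) = 0.027625 substitutions/site.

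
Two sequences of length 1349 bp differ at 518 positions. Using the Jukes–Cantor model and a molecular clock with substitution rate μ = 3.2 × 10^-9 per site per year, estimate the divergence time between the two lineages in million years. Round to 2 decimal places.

p = 518/1349 ≈ 0.383988.
d = −(3/4) ln(1 − 4p/3) = −0.75 ln(1 − 0.511984) = −0.75 ln(0.488016)
  = −0.75 × (-0.717407) = 0.538055 substitutions/site.
Under a molecular clock d = 2μt, so t = d/(2μ) = 0.538055 / (2 × 3.2 × 10^-9) = 84.07 million years.

84.07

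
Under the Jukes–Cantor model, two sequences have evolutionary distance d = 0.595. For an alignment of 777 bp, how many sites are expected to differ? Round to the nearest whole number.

319

Invert JC69: p = (3/4)(1 − e^(−4d/3)) = 0.75 × (1 − e^(-0.793333)) = 0.75 × (1 − 0.452335) = 0.410749.
Expected differing sites = pL ≈ 0.410749 × 777 = 319.151973 ≈ 319.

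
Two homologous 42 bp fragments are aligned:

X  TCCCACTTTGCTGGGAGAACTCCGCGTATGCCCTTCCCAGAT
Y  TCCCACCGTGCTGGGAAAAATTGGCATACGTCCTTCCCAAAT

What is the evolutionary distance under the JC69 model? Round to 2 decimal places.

The sequences differ at 10 of 42 sites (7, 8, 17, 20, 22, 23, 26, 29, 31, 40), so p = 10/42 ≈ 0.238095.
d = −(3/4) ln(1 − 4p/3) = −0.75 ln(1 − 0.31746) = −0.75 ln(0.68254)
  = −0.75 × (-0.381934) = 0.286451 substitutions/site.

0.29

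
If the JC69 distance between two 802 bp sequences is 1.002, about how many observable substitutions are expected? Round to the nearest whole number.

Invert JC69: p = (3/4)(1 − e^(−4d/3)) = 0.75 × (1 − e^(-1.336)) = 0.75 × (1 − 0.262895) = 0.552829.
Expected differing sites = pL ≈ 0.552829 × 802 = 443.368858 ≈ 443.

443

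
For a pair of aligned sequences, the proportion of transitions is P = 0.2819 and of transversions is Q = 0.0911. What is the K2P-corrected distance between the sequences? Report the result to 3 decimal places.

0.582

Under the Kimura two-parameter model, d = −½ ln(1 − 2P − Q) − ¼ ln(1 − 2Q).
1 − 2P − Q = 0.3451, giving −½ ln(0.3451) = 0.531961.
1 − 2Q = 0.8178, giving −¼ ln(0.8178) = 0.050284.
d = 0.531961 + 0.050284 = 0.582245.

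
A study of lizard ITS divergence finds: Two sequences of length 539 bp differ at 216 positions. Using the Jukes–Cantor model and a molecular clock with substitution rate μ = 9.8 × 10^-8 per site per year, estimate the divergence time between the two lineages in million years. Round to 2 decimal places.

p = 216/539 ≈ 0.400742.
d = −(3/4) ln(1 − 4p/3) = −0.75 ln(1 − 0.534323) = −0.75 ln(0.465677)
  = −0.75 × (-0.764263) = 0.573197 substitutions/site.
Under a molecular clock d = 2μt, so t = d/(2μ) = 0.573197 / (2 × 9.8 × 10^-8) = 2.92 million years.

2.92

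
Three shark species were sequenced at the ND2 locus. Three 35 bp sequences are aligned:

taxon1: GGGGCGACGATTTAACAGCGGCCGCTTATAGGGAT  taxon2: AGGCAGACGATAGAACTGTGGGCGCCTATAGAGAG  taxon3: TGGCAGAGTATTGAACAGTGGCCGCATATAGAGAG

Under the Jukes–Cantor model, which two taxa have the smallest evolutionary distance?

taxon2 and taxon3

taxon1–taxon2: 11/35 differ, p = 0.314, d = 0.407.
taxon1–taxon3: 10/35 differ, p = 0.286, d = 0.360.
taxon2–taxon3: 7/35 differ, p = 0.200, d = 0.233.
The smallest distance is between taxon2 and taxon3.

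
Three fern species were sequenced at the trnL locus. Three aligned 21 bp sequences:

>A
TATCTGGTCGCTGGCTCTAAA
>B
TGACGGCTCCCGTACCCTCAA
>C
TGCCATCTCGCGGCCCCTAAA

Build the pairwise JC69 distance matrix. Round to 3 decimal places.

d(A,B) = 0.756, d(A,C) = 0.532, d(B,C) = 0.441

A–B: 10/21 sites differ → p ≈ 0.47619, d = −0.75 ln(1 − 0.63492) = 0.755729 ≈ 0.756.
A–C: 8/21 sites differ → p ≈ 0.380952, d = −0.75 ln(1 − 0.507936) = 0.531860 ≈ 0.532.
B–C: 7/21 sites differ → p ≈ 0.333333, d = −0.75 ln(1 − 0.444444) = 0.440839 ≈ 0.441.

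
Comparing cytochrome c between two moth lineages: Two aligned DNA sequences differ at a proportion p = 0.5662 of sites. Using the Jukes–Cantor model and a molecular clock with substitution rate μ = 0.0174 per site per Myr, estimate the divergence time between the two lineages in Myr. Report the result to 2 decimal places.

d = −(3/4) ln(1 − 4p/3) = −0.75 ln(1 − 0.754933) = −0.75 ln(0.245067)
  = −0.75 × (-1.406224) = 1.054668 substitutions/site.
Under a molecular clock d = 2μt, so t = d/(2μ) = 1.054668 / (2 × 0.0174) = 30.31 Myr.

30.31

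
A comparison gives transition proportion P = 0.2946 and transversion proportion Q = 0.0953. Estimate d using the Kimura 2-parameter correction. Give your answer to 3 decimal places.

0.630

Under the Kimura two-parameter model, d = −½ ln(1 − 2P − Q) − ¼ ln(1 − 2Q).
1 − 2P − Q = 0.3155, giving −½ ln(0.3155) = 0.576798.
1 − 2Q = 0.8094, giving −¼ ln(0.8094) = 0.052866.
d = 0.576798 + 0.052866 = 0.629664.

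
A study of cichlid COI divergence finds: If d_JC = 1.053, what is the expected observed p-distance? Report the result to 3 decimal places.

p = (3/4)(1 − e^(−4d/3)) = 0.75 × (1 − e^(-1.404)) = 0.75 × (1 − 0.245613) = 0.565790.

0.566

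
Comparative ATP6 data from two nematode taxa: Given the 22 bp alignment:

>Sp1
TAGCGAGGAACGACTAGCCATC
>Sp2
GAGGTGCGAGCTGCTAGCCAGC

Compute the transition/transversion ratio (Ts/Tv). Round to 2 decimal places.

Transitions are A↔G and C↔T; transversions are all other mismatches.
Transitions: 3. Transversions: 6.
R = 3/6 = 0.50.

0.50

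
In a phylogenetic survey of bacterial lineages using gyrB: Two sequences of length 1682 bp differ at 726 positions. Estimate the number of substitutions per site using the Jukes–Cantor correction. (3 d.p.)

0.643

p = 726/1682 ≈ 0.431629.
d = −(3/4) ln(1 − 4p/3) = −0.75 ln(1 − 0.575505) = −0.75 ln(0.424495)
  = −0.75 × (-0.856855) = 0.642641 substitutions/site.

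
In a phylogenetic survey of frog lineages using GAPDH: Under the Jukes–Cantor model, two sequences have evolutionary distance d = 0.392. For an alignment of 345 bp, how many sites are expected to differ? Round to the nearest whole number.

105

Invert JC69: p = (3/4)(1 − e^(−4d/3)) = 0.75 × (1 − e^(-0.522667)) = 0.75 × (1 − 0.592937) = 0.305297.
Expected differing sites = pL ≈ 0.305297 × 345 = 105.327465 ≈ 105.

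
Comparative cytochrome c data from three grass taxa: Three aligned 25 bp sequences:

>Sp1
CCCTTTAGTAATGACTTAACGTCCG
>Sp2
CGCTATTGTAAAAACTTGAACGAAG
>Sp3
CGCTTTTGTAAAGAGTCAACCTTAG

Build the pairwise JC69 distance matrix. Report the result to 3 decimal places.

d(Sp1,Sp2) = 0.663, d(Sp1,Sp3) = 0.417, d(Sp2,Sp3) = 0.417

Sp1–Sp2: 11/25 sites differ → p = 0.44, d = −0.75 ln(1 − 0.586667) = 0.662626 ≈ 0.663.
Sp1–Sp3: 8/25 sites differ → p = 0.32, d = −0.75 ln(1 − 0.426667) = 0.417216 ≈ 0.417.
Sp2–Sp3: 8/25 sites differ → p = 0.32, d = −0.75 ln(1 − 0.426667) = 0.417216 ≈ 0.417.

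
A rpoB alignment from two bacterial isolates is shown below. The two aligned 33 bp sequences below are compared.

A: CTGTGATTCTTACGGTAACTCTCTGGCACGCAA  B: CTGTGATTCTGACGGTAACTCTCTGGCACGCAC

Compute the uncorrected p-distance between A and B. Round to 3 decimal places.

The sequences differ at 2 of 33 positions (sites 11, 33).
p = 2/33 = 0.060606… ≈ 0.061 (to 3 d.p.).

0.061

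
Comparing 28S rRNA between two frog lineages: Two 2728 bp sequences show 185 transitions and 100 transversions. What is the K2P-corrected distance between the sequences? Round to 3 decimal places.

P = 185/2728 ≈ 0.067815 and Q = 100/2728 ≈ 0.036657.
Under the Kimura two-parameter model, d = −½ ln(1 − 2P − Q) − ¼ ln(1 − 2Q).
1 − 2P − Q = 0.827713, giving −½ ln(0.827713) = 0.094544.
1 − 2Q = 0.926686, giving −¼ ln(0.926686) = 0.019035.
d = 0.094544 + 0.019035 = 0.113579.

0.114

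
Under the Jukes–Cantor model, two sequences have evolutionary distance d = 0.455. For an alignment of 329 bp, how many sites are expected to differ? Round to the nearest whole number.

112

Invert JC69: p = (3/4)(1 − e^(−4d/3)) = 0.75 × (1 − e^(-0.606667)) = 0.75 × (1 − 0.545165) = 0.341126.
Expected differing sites = pL ≈ 0.341126 × 329 = 112.230454 ≈ 112.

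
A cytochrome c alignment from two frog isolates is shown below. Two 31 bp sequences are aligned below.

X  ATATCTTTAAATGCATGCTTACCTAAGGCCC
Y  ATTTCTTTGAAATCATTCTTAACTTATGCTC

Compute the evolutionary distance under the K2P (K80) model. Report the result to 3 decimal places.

Of 31 sites, 2 differences are transitions and 7 are transversions, so P = 2/31 ≈ 0.064516 and Q = 7/31 ≈ 0.225806.
Under the Kimura two-parameter model, d = −½ ln(1 − 2P − Q) − ¼ ln(1 − 2Q).
1 − 2P − Q = 0.645162, giving −½ ln(0.645162) = 0.219127.
1 − 2Q = 0.548388, giving −¼ ln(0.548388) = 0.150193.
d = 0.219127 + 0.150193 = 0.369320.

0.369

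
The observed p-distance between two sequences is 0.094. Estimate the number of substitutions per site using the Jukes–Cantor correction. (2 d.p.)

d = −(3/4) ln(1 − 4p/3) = −0.75 ln(1 − 0.125333) = −0.75 ln(0.874667)
  = −0.75 × (-0.133912) = 0.100434 substitutions/site.

0.10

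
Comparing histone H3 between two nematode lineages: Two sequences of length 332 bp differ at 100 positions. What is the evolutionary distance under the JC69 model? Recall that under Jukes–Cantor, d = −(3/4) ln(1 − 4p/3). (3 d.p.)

p = 100/332 ≈ 0.301205.
d = −(3/4) ln(1 − 4p/3) = −0.75 ln(1 − 0.401607) = −0.75 ln(0.598393)
  = −0.75 × (-0.513508) = 0.385131 substitutions/site.

0.385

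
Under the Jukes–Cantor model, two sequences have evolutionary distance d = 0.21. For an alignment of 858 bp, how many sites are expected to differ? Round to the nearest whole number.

Invert JC69: p = (3/4)(1 − e^(−4d/3)) = 0.75 × (1 − e^(-0.28)) = 0.75 × (1 − 0.755784) = 0.183162.
Expected differing sites = pL ≈ 0.183162 × 858 = 157.152996 ≈ 157.

157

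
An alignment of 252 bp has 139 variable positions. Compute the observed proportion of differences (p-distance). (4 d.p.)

0.5516

p = 139/252 = 0.551587… ≈ 0.5516 (to 4 d.p.).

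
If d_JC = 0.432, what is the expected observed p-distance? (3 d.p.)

0.328

p = (3/4)(1 − e^(−4d/3)) = 0.75 × (1 − e^(-0.576)) = 0.75 × (1 − 0.562142) = 0.328394.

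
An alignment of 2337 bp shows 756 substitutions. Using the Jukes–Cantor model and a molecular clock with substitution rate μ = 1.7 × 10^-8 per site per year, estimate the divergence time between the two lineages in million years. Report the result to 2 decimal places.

p = 756/2337 ≈ 0.323492.
d = −(3/4) ln(1 − 4p/3) = −0.75 ln(1 − 0.431323) = −0.75 ln(0.568677)
  = −0.75 × (-0.564443) = 0.423332 substitutions/site.
Under a molecular clock d = 2μt, so t = d/(2μ) = 0.423332 / (2 × 1.7 × 10^-8) = 12.45 million years.

12.45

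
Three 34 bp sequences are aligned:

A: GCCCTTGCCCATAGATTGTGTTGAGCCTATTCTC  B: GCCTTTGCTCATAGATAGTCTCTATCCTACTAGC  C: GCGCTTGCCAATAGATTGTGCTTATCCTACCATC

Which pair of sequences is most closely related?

A–B: 10/34 differ, p = 0.294, d = 0.373.
A–C: 8/34 differ, p = 0.235, d = 0.282.
B–C: 10/34 differ, p = 0.294, d = 0.373.
The smallest distance is between A and C.

A and C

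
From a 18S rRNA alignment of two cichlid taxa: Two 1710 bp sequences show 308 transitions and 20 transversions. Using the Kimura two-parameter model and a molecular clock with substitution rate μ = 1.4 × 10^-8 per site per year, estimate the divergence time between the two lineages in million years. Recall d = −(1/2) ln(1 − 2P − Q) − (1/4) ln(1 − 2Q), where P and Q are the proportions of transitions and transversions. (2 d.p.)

8.52

P = 308/1710 ≈ 0.180117 and Q = 20/1710 ≈ 0.011696.
Under the Kimura two-parameter model, d = −½ ln(1 − 2P − Q) − ¼ ln(1 − 2Q).
1 − 2P − Q = 0.62807, giving −½ ln(0.62807) = 0.232552.
1 − 2Q = 0.976608, giving −¼ ln(0.976608) = 0.005917.
d = 0.232552 + 0.005917 = 0.238469.
Under a molecular clock d = 2μt, so t = d/(2μ) = 0.238469 / (2 × 1.4 × 10^-8) = 8.52 million years.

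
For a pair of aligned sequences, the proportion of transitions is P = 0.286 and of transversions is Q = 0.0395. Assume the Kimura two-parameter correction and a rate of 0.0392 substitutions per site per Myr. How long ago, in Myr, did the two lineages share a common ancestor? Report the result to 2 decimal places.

6.29

Under the Kimura two-parameter model, d = −½ ln(1 − 2P − Q) − ¼ ln(1 − 2Q).
1 − 2P − Q = 0.3885, giving −½ ln(0.3885) = 0.472731.
1 − 2Q = 0.921, giving −¼ ln(0.921) = 0.020574.
d = 0.472731 + 0.020574 = 0.493305.
Under a molecular clock d = 2μt, so t = d/(2μ) = 0.493305 / (2 × 0.0392) = 6.29 Myr.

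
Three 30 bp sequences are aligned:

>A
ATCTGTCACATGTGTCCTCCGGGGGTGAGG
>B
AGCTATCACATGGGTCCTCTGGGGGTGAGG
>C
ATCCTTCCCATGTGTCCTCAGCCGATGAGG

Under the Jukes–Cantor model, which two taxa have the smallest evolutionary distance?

A–B: 4/30 differ, p = 0.133, d = 0.147.
A–C: 7/30 differ, p = 0.233, d = 0.280.
B–C: 9/30 differ, p = 0.300, d = 0.383.
The smallest distance is between A and B.

A and B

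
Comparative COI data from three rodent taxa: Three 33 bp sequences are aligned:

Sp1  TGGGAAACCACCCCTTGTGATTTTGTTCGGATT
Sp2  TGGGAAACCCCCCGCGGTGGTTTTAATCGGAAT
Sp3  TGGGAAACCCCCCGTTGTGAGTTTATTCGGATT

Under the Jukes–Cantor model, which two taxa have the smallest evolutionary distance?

Sp1–Sp2: 8/33 differ, p = 0.242, d = 0.293.
Sp1–Sp3: 4/33 differ, p = 0.121, d = 0.132.
Sp2–Sp3: 6/33 differ, p = 0.182, d = 0.208.
The smallest distance is between Sp1 and Sp3.

Sp1 and Sp3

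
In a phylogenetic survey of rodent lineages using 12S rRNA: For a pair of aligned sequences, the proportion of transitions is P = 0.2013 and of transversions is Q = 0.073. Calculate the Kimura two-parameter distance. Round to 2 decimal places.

Under the Kimura two-parameter model, d = −½ ln(1 − 2P − Q) − ¼ ln(1 − 2Q).
1 − 2P − Q = 0.5244, giving −½ ln(0.5244) = 0.322750.
1 − 2Q = 0.854, giving −¼ ln(0.854) = 0.039456.
d = 0.322750 + 0.039456 = 0.362206.

0.36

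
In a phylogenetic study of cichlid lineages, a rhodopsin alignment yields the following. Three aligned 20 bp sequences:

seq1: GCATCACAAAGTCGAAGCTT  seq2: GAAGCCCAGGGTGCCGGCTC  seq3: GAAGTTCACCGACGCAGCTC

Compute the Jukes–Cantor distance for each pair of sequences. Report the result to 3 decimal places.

d(seq1,seq2) = 0.824, d(seq1,seq3) = 0.687, d(seq2,seq3) = 0.572

seq1–seq2: 10/20 sites differ → p = 0.5, d = −0.75 ln(1 − 0.666667) = 0.823960 ≈ 0.824.
seq1–seq3: 9/20 sites differ → p = 0.45, d = −0.75 ln(1 − 0.6) = 0.687218 ≈ 0.687.
seq2–seq3: 8/20 sites differ → p = 0.4, d = −0.75 ln(1 − 0.533333) = 0.571605 ≈ 0.572.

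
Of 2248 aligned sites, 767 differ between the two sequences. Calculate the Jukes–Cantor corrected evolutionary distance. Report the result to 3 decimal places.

p = 767/2248 ≈ 0.341192.
d = −(3/4) ln(1 − 4p/3) = −0.75 ln(1 − 0.454923) = −0.75 ln(0.545077)
  = −0.75 × (-0.606828) = 0.455121 substitutions/site.

0.455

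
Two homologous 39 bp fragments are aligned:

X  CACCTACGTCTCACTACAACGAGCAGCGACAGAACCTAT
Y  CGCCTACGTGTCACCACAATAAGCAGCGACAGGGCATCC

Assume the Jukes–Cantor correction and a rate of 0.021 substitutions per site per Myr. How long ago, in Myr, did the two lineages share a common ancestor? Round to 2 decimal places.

The sequences differ at 10 of 39 sites (2, 10, 15, 20, 21, 33, 34, 36, 38, 39), so p = 10/39 ≈ 0.25641.
d = −(3/4) ln(1 − 4p/3) = −0.75 ln(1 − 0.34188) = −0.75 ln(0.65812)
  = −0.75 × (-0.418368) = 0.313776 substitutions/site.
Under a molecular clock d = 2μt, so t = d/(2μ) = 0.313776 / (2 × 0.021) = 7.47 Myr.

7.47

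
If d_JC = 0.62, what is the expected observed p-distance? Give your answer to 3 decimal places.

0.422

p = (3/4)(1 − e^(−4d/3)) = 0.75 × (1 − e^(-0.826667)) = 0.75 × (1 − 0.437505) = 0.421871.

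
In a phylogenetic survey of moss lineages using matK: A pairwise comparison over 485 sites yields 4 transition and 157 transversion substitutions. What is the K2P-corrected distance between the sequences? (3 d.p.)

P = 4/485 ≈ 0.008247 and Q = 157/485 ≈ 0.323711.
Under the Kimura two-parameter model, d = −½ ln(1 − 2P − Q) − ¼ ln(1 − 2Q).
1 − 2P − Q = 0.659795, giving −½ ln(0.659795) = 0.207913.
1 − 2Q = 0.352578, giving −¼ ln(0.352578) = 0.260621.
d = 0.207913 + 0.260621 = 0.468534.

0.469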